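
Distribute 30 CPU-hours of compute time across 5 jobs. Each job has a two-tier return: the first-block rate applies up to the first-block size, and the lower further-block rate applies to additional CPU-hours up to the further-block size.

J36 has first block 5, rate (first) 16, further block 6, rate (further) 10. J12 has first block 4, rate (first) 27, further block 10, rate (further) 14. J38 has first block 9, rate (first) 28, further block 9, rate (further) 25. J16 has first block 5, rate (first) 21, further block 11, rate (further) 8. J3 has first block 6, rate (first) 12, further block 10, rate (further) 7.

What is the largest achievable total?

Treat each block as its own option and order by rate: J38/first 28 > J12/first 27 > J38/second 25 > J16/first 21 > J36/first 16 > J12/second 14 > J3/first 12 > J36/second 10 > J16/second 8 > J3/second 7.
J38 first at 28: fill all 9 — 21 left.
J12/first (27): +4 — 17 left.
Fill J38 second block (9 at 25) — 8 left.
Fill J16 first block (5 at 21) — 3 left.
J36/first: +3 of 5 at 16; pool empty.
Total = 28×9 + 27×4 + 25×9 + 21×5 + 16×3 = 738.

738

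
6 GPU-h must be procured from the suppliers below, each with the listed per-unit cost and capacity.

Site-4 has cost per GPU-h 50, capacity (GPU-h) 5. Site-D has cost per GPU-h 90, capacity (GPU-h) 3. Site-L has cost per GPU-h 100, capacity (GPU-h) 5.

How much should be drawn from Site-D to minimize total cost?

1

Cheapest first:
Take 5 from Site-4 at 50 ; need 1 more.
Site-D at 90: take 1 of its 3 ; requirement met.
Site-L: unused.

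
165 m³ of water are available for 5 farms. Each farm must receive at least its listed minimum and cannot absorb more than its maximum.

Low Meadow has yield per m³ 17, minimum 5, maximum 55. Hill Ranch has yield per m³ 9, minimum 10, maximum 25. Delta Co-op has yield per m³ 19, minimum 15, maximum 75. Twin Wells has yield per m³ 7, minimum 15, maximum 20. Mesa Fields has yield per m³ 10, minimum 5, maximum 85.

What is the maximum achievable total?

2655

Meeting every minimum uses 5+10+15+15+5 = 50 m³, leaving 115.
Highest yield per m³ first: Delta Co-op 19 > Low Meadow 17 > Mesa Fields 10 > Hill Ranch 9 > Twin Wells 7.
Delta Co-op: +60 to 75 (cap) → 55 left.
Low Meadow takes 50 more to reach its cap of 55 → 5 left.
Only 5 left; Mesa Fields takes them to reach 10.
Total = 17×55 + 9×10 + 19×75 + 7×15 + 10×10 = 2655.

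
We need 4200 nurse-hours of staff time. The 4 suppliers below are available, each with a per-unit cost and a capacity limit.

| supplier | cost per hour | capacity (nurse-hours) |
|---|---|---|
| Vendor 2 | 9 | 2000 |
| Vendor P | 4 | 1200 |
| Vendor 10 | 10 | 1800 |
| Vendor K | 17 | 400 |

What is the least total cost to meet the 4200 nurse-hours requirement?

Fill from the cheapest supplier first.
Vendor P at 4: take all 1200 nurse-hours ; 3000 still needed.
Vendor 2 (9): use full 2000 ; 1000 nurse-hours to go.
Take 1000 from Vendor 10 at 10 to finish.
Vendor K: unused.
Cost = 1200×4 + 2000×9 + 1000×10 = 32800.

32800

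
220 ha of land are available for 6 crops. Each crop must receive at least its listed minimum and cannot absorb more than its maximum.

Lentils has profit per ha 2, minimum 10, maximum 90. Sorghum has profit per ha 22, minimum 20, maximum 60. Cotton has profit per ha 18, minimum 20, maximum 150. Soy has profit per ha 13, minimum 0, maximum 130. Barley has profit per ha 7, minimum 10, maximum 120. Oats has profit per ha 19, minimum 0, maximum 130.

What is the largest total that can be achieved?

Meeting every minimum uses 10+20+20+0+10+0 = 60 ha, leaving 160.
Highest profit per ha first: Sorghum 22 > Oats 19 > Cotton 18 > Soy 13 > Barley 7 > Lentils 2.
Sorghum: +40 to 60 (cap) → 120 left.
Oats: +120 (room for 130) → 120. Pool exhausted.
Total = 2×10 + 22×60 + 18×20 + 7×10 + 19×120 = 4050.

4050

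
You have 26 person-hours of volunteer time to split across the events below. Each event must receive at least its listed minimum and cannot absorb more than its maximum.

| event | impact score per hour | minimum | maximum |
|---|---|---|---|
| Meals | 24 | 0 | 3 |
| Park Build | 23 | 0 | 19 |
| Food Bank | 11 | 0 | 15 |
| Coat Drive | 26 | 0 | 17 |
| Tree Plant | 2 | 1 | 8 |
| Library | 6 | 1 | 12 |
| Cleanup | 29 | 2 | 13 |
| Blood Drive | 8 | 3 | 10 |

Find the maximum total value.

617

Meeting every minimum uses 0+0+0+0+1+1+2+3 = 7 person-hours, leaving 19.
Rank by impact score per hour: Cleanup 29 > Coat Drive 26 > Meals 24 > Park Build 23 > Food Bank 11 > Blood Drive 8 > Library 6 > Tree Plant 2.
Cleanup takes 11 more to reach its cap of 13 ; 8 left.
Coat Drive: +8 (room for 17) → 8. Pool exhausted.
Total = 26×8 + 2×1 + 6×1 + 29×13 + 8×3 = 617.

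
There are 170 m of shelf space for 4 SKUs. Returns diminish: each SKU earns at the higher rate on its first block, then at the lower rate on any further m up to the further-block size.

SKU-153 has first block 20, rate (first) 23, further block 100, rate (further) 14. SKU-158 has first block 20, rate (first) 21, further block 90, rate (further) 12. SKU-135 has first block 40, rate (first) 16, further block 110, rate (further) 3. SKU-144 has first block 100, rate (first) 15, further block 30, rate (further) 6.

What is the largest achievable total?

Order all 8 blocks by rate: SKU-153/T1 23 > SKU-158/T1 21 > SKU-135/T1 16 > SKU-144/T1 15 > SKU-153/T2 14 > SKU-158/T2 12 > SKU-144/T2 6 > SKU-135/T2 3.
SKU-153 T1 at 23: fill all 20 → 150 left.
Fill SKU-158 T1 block (20 at 21) → 130 left.
SKU-135 T1 at 16: fill all 40 → 90 left.
SKU-144/T1: +90 of 100 at 15; pool empty.
Total = 23×20 + 21×20 + 16×40 + 15×90 = 2870.

2870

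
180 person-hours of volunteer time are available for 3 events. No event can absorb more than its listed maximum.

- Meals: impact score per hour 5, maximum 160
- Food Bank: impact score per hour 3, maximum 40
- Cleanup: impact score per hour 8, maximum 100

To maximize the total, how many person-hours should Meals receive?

Rank by impact score per hour: Cleanup 8 > Meals 5 > Food Bank 3.
Cleanup takes 100 to reach its cap of 100 → 80 left.
Meals: +80 (room for 160) → 80. Pool exhausted.

80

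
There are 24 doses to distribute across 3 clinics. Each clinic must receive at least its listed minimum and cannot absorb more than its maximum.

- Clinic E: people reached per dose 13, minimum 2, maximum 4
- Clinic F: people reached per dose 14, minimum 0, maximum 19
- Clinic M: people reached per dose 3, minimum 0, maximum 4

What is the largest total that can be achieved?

Meeting every minimum uses 2+0+0 = 2 doses, leaving 22.
Rank by people reached per dose: Clinic F 14 > Clinic E 13 > Clinic M 3.
Clinic F: +19 to 19 (cap) → 3 left.
Clinic E takes 2 more to reach its cap of 4 → 1 left.
Clinic M has room for 4 more but only 1 remain, so it gets 1.
Total = 13×4 + 14×19 + 3×1 = 321.

321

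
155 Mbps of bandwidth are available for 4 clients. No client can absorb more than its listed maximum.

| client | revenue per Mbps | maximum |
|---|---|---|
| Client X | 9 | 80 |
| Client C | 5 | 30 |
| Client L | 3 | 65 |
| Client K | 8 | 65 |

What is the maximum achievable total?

Highest revenue per Mbps first: Client X 9 > Client K 8 > Client C 5 > Client L 3.
Give Client X 80 to hit its cap of 80 — 75 left.
Client K: +65 to 65 (cap) — 10 left.
Client C: +10 (room for 30) → 10. Pool exhausted.
Total = 9×80 + 5×10 + 8×65 = 1290.

1290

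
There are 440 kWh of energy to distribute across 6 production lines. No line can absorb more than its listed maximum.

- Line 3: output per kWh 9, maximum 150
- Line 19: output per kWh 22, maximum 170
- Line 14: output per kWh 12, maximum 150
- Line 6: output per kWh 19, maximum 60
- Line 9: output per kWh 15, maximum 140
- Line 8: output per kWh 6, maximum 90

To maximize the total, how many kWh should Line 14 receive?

70

Order the production lines by output per kWh: Line 19 22 > Line 6 19 > Line 9 15 > Line 14 12 > Line 3 9 > Line 8 6.
Give Line 19 170 to hit its cap of 170 → 270 left.
Give Line 6 60 to hit its cap of 60 → 210 left.
Give Line 9 140 to hit its cap of 140 → 70 left.
Only 70 left; Line 14 takes them to reach 70.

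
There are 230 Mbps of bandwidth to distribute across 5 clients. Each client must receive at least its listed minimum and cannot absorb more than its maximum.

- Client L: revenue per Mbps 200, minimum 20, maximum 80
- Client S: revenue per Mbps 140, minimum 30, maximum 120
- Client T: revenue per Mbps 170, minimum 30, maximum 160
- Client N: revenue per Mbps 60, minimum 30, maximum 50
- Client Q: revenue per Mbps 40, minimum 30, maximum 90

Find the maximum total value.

Meeting every minimum uses 20+30+30+30+30 = 140 Mbps, leaving 90.
Rank by revenue per Mbps: Client L 200 > Client T 170 > Client S 140 > Client N 60 > Client Q 40.
Client L takes 60 more to reach its cap of 80 — 30 left.
Only 30 left; Client T takes them to reach 60.
Total = 200×80 + 140×30 + 170×60 + 60×30 + 40×30 = 33400.

33400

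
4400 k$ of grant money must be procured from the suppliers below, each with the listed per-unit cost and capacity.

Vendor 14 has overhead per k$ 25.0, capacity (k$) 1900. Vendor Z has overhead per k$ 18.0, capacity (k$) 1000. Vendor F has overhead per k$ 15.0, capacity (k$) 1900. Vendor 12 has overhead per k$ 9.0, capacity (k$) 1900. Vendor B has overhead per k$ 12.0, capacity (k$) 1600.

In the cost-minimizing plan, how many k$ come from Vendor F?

Use suppliers in increasing cost order.
Vendor 12 (9.0): use full 1900 ; 2500 k$ to go.
Vendor B (12.0): use full 1600 ; 900 k$ to go.
Vendor F (15.0): take the remaining 900 ; done.
Vendor Z, Vendor 14: unused.

900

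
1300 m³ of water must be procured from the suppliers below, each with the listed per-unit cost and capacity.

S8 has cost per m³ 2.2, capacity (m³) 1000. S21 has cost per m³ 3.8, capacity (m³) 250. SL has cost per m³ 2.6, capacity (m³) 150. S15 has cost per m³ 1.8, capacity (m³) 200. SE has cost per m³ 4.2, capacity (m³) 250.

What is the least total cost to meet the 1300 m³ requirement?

2820

Fill from the cheapest supplier first.
Take 200 from S15 at 1.8 ; need 1100 more.
Take 1000 from S8 at 2.2 ; need 100 more.
SL (2.6): take the remaining 100 ; done.
S21, SE: unused.
Cost = 200×1.8 + 1000×2.2 + 100×2.6 = 2820.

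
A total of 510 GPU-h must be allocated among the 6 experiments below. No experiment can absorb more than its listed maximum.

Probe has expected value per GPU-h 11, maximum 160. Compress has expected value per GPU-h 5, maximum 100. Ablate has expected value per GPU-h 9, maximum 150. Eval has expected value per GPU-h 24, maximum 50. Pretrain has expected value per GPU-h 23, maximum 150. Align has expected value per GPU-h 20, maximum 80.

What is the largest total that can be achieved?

Order the experiments by expected value per GPU-h: Eval 24 > Pretrain 23 > Align 20 > Probe 11 > Ablate 9 > Compress 5.
Give Eval 50 to hit its cap of 50 → 460 left.
Give Pretrain 150 to hit its cap of 150 → 310 left.
Align takes 80 to reach its cap of 80 → 230 left.
Probe: +160 to 160 (cap) → 70 left.
Ablate: +70 (room for 150) → 70. Pool exhausted.
Total = 11×160 + 9×70 + 24×50 + 23×150 + 20×80 = 8640.

8640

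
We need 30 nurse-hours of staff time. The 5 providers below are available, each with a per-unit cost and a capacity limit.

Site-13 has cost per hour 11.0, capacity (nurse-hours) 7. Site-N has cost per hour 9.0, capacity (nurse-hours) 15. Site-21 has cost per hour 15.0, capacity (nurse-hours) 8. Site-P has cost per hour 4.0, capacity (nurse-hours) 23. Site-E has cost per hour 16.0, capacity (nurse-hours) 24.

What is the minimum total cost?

155

Use providers in increasing cost order.
Site-P at 4.0: take all 23 nurse-hours → 7 still needed.
Site-N (9.0): take the remaining 7 → done.
Site-13, Site-21, Site-E: unused.
Cost = 23×4.0 + 7×9.0 = 155.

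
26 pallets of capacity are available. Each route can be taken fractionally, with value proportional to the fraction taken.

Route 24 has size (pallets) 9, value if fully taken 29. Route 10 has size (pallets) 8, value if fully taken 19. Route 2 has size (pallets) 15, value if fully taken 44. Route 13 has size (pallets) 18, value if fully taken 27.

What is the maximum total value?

77.75

Rank by value-to-size ratio: Route 24 29/9≈3.22, Route 2 44/15≈2.93, Route 10 19/8≈2.38, Route 13 27/18≈1.5.
Route 24: take in full, 9 pallets for value 29 → 17 left.
Route 2: take in full, 15 pallets for value 44 → 2 left.
Fill the last 2 pallets with part of Route 10: 2/8 of it earns 4.75.
Total value = 77.75.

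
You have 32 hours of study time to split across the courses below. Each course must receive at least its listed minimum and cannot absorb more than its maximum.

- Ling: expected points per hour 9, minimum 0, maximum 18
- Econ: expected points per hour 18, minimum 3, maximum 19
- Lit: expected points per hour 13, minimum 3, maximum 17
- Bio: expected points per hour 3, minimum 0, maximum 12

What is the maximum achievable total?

Meeting every minimum uses 0+3+3+0 = 6 hours, leaving 26.
Highest expected points per hour first: Econ 18 > Lit 13 > Ling 9 > Bio 3.
Give Econ 16 more to hit its cap of 19 — 10 left.
Lit: +10 (room for 14) → 13. Pool exhausted.
Total = 18×19 + 13×13 = 511.

511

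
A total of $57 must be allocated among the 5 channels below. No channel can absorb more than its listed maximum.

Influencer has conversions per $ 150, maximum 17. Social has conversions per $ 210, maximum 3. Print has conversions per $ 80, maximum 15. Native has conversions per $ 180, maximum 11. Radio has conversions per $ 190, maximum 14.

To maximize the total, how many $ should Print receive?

Rank by conversions per $: Social 210 > Radio 190 > Native 180 > Influencer 150 > Print 80.
Give Social 3 to hit its cap of 3 → 54 left.
Give Radio 14 to hit its cap of 14 → 40 left.
Native: +11 to 11 (cap) → 29 left.
Influencer takes 17 to reach its cap of 17 → 12 left.
Print has room for 15 but only 12 remain, so it gets 12.

12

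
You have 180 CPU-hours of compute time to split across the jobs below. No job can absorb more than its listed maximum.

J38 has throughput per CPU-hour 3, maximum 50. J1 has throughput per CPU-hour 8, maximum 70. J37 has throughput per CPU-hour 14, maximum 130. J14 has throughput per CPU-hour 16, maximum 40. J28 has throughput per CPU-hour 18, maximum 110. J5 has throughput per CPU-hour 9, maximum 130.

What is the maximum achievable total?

3040

Highest throughput per CPU-hour first: J28 18 > J14 16 > J37 14 > J5 9 > J1 8 > J38 3.
J28: +110 to 110 (cap) → 70 left.
J14: +40 to 40 (cap) → 30 left.
J37: +30 (room for 130) → 30. Pool exhausted.
Total = 14×30 + 16×40 + 18×110 = 3040.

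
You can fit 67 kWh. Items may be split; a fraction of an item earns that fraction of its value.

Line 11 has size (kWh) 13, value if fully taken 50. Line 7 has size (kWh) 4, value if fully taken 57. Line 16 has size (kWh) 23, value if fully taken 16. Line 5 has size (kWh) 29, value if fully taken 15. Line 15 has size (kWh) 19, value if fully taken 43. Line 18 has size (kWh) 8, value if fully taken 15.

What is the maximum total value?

Sort by value density: Line 7 57/4≈14.2, Line 11 50/13≈3.85, Line 15 43/19≈2.26, Line 18 15/8≈1.88, Line 16 16/23≈0.696, Line 5 15/29≈0.517.
Take all of Line 7 (4 kWh, value 57) — 63 kWh left.
All 13 kWh of Line 11 fit (value 50) — 50 remain.
Line 15: take in full, 19 kWh for value 43 — 31 left.
Take all of Line 18 (8 kWh, value 15) — 23 kWh left.
Line 16: take in full, 23 kWh for value 16 — 0 left.
Total value = 181.

181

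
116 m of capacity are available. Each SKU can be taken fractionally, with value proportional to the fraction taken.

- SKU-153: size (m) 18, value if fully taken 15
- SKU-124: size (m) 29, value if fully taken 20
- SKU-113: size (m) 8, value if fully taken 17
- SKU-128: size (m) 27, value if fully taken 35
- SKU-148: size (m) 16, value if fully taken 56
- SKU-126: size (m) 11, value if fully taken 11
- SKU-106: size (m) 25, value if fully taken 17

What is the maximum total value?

Best value per unit of size first: SKU-148 56/16≈3.5, SKU-113 17/8≈2.12, SKU-128 35/27≈1.3, SKU-126 11/11≈1, SKU-153 15/18≈0.833, SKU-124 20/29≈0.69, SKU-106 17/25≈0.68.
Take all of SKU-148 (16 m, value 56) → 100 m left.
Take all of SKU-113 (8 m, value 17) → 92 m left.
SKU-128: take in full, 27 m for value 35 → 65 left.
SKU-126: take in full, 11 m for value 11 → 54 left.
Take all of SKU-153 (18 m, value 15) → 36 m left.
Take all of SKU-124 (29 m, value 20) → 7 m left.
Fill the last 7 m with part of SKU-106: 7/25 of it earns 4.76.
Total value = 158.76.

158.76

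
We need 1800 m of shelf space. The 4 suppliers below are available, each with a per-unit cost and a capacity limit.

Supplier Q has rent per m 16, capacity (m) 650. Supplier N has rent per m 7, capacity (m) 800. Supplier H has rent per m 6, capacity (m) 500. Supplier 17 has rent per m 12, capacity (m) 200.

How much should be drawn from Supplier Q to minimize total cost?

300

Use suppliers in increasing cost order.
Supplier H at 6: take all 500 m — 1300 still needed.
Supplier N at 7: take all 800 m — 500 still needed.
Supplier 17 (12): use full 200 — 300 m to go.
Supplier Q (16): take the remaining 300 — done.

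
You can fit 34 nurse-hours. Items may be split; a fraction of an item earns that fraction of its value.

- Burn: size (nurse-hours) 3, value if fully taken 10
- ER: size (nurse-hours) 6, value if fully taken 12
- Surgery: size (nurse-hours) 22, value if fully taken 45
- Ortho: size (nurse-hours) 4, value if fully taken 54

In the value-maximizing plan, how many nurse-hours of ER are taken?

5

Sort by value density: Ortho 54/4≈13.5, Burn 10/3≈3.33, Surgery 45/22≈2.05, ER 12/6≈2.
All 4 nurse-hours of Ortho fit (value 54) ; 30 remain.
All 3 nurse-hours of Burn fit (value 10) ; 27 remain.
Surgery: take in full, 22 nurse-hours for value 45 ; 5 left.
Fill the last 5 nurse-hours with part of ER: 5/6 of it earns 10.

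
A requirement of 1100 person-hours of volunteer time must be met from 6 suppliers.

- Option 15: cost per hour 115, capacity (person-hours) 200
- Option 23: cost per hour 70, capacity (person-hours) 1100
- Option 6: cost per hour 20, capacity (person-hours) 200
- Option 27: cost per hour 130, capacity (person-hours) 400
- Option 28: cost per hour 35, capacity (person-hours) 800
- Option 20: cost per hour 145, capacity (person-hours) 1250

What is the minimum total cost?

39000

Use suppliers in increasing cost order.
Option 6 at 20: take all 200 person-hours ; 900 still needed.
Option 28 at 35: take all 800 person-hours ; 100 still needed.
Option 23 at 70: take 100 of its 1100 ; requirement met.
Option 15, Option 27, Option 20: unused.
Cost = 200×20 + 800×35 + 100×70 = 39000.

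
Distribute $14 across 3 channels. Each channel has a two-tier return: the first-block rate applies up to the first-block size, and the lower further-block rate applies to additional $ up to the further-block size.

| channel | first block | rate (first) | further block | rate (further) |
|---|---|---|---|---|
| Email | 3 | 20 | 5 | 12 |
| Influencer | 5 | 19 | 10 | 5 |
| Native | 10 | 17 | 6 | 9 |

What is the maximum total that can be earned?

Rank every tier by rate: Email/first 20 > Influencer/first 19 > Native/first 17 > Email/second 12 > Native/second 9 > Influencer/second 5.
Email/first (20): +3 — 11 left.
Influencer/first (19): +5 — 6 left.
Native first at 17: only 6 left, fill 6.
Total = 20×3 + 19×5 + 17×6 = 257.

257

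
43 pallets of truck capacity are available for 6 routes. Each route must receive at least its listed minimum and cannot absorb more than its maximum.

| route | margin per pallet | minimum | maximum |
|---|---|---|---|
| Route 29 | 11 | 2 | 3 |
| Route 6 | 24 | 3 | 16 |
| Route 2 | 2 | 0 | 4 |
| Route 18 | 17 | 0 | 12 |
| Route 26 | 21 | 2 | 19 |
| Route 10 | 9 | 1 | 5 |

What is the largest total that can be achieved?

Meeting every minimum uses 2+3+0+0+2+1 = 8 pallets, leaving 35.
Order the routes by margin per pallet: Route 6 24 > Route 26 21 > Route 18 17 > Route 29 11 > Route 10 9 > Route 2 2.
Route 6 takes 13 more to reach its cap of 16 — 22 left.
Give Route 26 17 more to hit its cap of 19 — 5 left.
Route 18 has room for 12 more but only 5 remain, so it gets 5.
Total = 11×2 + 24×16 + 17×5 + 21×19 + 9×1 = 899.

899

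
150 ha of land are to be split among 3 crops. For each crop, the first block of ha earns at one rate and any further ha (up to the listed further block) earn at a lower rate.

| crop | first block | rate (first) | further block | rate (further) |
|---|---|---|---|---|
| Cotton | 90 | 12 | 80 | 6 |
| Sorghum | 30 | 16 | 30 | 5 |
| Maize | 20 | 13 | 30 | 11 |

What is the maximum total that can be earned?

1930

Rank every tier by rate: Sorghum/first 16 > Maize/first 13 > Cotton/first 12 > Maize/second 11 > Cotton/second 6 > Sorghum/second 5.
Sorghum/first (16): +30 → 120 left.
Maize/first (13): +20 → 100 left.
Cotton/first (12): +90 → 10 left.
Maize/second: +10 of 30 at 11; pool empty.
Total = 16×30 + 13×20 + 12×90 + 11×10 = 1930.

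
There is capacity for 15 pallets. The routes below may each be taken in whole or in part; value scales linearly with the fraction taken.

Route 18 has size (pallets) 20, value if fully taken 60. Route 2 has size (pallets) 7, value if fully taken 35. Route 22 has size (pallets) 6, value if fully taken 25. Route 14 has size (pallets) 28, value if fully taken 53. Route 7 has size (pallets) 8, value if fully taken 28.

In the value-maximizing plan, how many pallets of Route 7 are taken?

2

Sort by value density: Route 2 35/7≈5, Route 22 25/6≈4.17, Route 7 28/8≈3.5, Route 18 60/20≈3, Route 14 53/28≈1.89.
All 7 pallets of Route 2 fit (value 35) → 8 remain.
Take all of Route 22 (6 pallets, value 25) → 2 pallets left.
2 pallets left: a 2/8 share of Route 7 gives 28×2/8 = 7.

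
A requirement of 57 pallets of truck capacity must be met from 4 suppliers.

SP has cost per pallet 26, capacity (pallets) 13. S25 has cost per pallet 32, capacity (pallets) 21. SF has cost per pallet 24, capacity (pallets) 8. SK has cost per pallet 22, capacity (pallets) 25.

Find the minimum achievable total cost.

1432

Cheapest first:
SK at 22: take all 25 pallets ; 32 still needed.
SF (24): use full 8 ; 24 pallets to go.
Take 13 from SP at 26 ; need 11 more.
S25 (32): take the remaining 11 ; done.
Cost = 25×22 + 8×24 + 13×26 + 11×32 = 1432.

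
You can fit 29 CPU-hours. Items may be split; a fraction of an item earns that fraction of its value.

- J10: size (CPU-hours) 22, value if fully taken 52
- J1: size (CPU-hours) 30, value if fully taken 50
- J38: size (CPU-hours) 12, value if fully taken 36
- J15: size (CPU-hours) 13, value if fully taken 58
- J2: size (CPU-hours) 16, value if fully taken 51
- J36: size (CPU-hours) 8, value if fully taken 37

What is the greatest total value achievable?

120.5

Rank by value-to-size ratio: J36 37/8≈4.62, J15 58/13≈4.46, J2 51/16≈3.19, J38 36/12≈3, J10 52/22≈2.36, J1 50/30≈1.67.
J36: take in full, 8 CPU-hours for value 37 ; 21 left.
J15: take in full, 13 CPU-hours for value 58 ; 8 left.
Only 8 CPU-hours remain; take 8/16 of J2 for value 51×8/16 = 25.5.
Total value = 120.5.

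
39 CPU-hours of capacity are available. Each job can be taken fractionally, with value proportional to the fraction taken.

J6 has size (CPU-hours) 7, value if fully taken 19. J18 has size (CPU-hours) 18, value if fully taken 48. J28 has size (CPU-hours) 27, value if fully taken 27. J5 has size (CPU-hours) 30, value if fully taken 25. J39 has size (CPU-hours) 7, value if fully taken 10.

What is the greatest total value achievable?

Rank by value-to-size ratio: J6 19/7≈2.71, J18 48/18≈2.67, J39 10/7≈1.43, J28 27/27≈1, J5 25/30≈0.833.
J6: take in full, 7 CPU-hours for value 19 → 32 left.
All 18 CPU-hours of J18 fit (value 48) → 14 remain.
All 7 CPU-hours of J39 fit (value 10) → 7 remain.
Only 7 CPU-hours remain; take 7/27 of J28 for value 27×7/27 = 7.
Total value = 84.

84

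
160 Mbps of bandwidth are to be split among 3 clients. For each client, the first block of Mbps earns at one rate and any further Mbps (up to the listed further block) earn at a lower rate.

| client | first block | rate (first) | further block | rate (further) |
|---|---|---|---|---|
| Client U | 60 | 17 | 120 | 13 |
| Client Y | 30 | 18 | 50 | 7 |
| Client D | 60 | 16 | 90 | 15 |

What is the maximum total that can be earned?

Rank every tier by rate: Client Y/first 18 > Client U/first 17 > Client D/first 16 > Client D/second 15 > Client U/second 13 > Client Y/second 7.
Client Y/first (18): +30 ; 130 left.
Fill Client U first block (60 at 17) ; 70 left.
Fill Client D first block (60 at 16) ; 10 left.
Client D second at 15: only 10 left, fill 10.
Total = 18×30 + 17×60 + 16×60 + 15×10 = 2670.

2670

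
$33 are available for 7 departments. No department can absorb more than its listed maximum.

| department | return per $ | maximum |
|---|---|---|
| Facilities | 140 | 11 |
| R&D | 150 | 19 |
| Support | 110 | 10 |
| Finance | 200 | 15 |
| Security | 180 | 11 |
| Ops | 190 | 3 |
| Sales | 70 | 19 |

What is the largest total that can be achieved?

6150

Order the departments by return per $: Finance 200 > Ops 190 > Security 180 > R&D 150 > Facilities 140 > Support 110 > Sales 70.
Give Finance 15 to hit its cap of 15 → 18 left.
Ops takes 3 to reach its cap of 3 → 15 left.
Give Security 11 to hit its cap of 11 → 4 left.
R&D has room for 19 but only 4 remain, so it gets 4.
Total = 150×4 + 200×15 + 180×11 + 190×3 = 6150.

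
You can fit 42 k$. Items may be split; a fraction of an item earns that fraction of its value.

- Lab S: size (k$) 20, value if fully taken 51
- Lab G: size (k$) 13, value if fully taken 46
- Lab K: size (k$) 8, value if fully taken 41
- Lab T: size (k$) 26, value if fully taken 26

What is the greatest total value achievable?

Best value per unit of size first: Lab K 41/8≈5.12, Lab G 46/13≈3.54, Lab S 51/20≈2.55, Lab T 26/26≈1.
All 8 k$ of Lab K fit (value 41) — 34 remain.
All 13 k$ of Lab G fit (value 46) — 21 remain.
All 20 k$ of Lab S fit (value 51) — 1 remain.
Only 1 k$ remain; take 1/26 of Lab T for value 26×1/26 = 1.
Total value = 139.

139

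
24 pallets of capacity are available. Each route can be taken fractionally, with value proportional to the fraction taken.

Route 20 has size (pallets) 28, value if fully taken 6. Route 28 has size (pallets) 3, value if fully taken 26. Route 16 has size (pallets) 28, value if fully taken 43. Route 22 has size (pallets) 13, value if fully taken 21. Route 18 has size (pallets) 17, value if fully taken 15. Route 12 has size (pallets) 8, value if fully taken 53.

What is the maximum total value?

Sort by value density: Route 28 26/3≈8.67, Route 12 53/8≈6.62, Route 22 21/13≈1.62, Route 16 43/28≈1.54, Route 18 15/17≈0.882, Route 20 6/28≈0.214.
Route 28: take in full, 3 pallets for value 26 → 21 left.
All 8 pallets of Route 12 fit (value 53) → 13 remain.
Take all of Route 22 (13 pallets, value 21) → 0 pallets left.
Total value = 100.

100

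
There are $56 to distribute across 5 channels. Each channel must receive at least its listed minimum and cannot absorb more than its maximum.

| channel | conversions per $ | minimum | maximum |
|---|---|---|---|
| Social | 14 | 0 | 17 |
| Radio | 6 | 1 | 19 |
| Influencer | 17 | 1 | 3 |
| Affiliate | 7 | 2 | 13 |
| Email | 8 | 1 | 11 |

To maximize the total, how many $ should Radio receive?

12

Meeting every minimum uses 0+1+1+2+1 = 5 $, leaving 51.
Highest conversions per $ first: Influencer 17 > Social 14 > Email 8 > Affiliate 7 > Radio 6.
Give Influencer 2 more to hit its cap of 3 ; 49 left.
Give Social 17 more to hit its cap of 17 ; 32 left.
Email: +10 to 11 (cap) ; 22 left.
Give Affiliate 11 more to hit its cap of 13 ; 11 left.
Only 11 left; Radio takes them to reach 12.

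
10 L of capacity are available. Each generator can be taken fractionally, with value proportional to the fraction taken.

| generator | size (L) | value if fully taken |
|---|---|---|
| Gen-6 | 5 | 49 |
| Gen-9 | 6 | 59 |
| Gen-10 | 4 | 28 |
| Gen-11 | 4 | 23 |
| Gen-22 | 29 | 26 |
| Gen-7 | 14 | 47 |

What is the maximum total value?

Sort by value density: Gen-9 59/6≈9.83, Gen-6 49/5≈9.8, Gen-10 28/4≈7, Gen-11 23/4≈5.75, Gen-7 47/14≈3.36, Gen-22 26/29≈0.897.
All 6 L of Gen-9 fit (value 59) ; 4 remain.
Only 4 L remain; take 4/5 of Gen-6 for value 49×4/5 = 39.2.
Total value = 98.2.

98.2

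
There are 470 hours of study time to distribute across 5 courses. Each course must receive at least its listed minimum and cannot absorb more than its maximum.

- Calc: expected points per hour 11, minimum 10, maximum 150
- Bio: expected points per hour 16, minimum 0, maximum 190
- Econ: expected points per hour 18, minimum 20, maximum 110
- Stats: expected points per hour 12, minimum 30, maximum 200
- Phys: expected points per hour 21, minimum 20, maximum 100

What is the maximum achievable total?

Meeting every minimum uses 10+0+20+30+20 = 80 hours, leaving 390.
Order the courses by expected points per hour: Phys 21 > Econ 18 > Bio 16 > Stats 12 > Calc 11.
Give Phys 80 more to hit its cap of 100 ; 310 left.
Econ takes 90 more to reach its cap of 110 ; 220 left.
Bio takes 190 more to reach its cap of 190 ; 30 left.
Stats has room for 170 more but only 30 remain, so it gets 60.
Total = 11×10 + 16×190 + 18×110 + 12×60 + 21×100 = 7950.

7950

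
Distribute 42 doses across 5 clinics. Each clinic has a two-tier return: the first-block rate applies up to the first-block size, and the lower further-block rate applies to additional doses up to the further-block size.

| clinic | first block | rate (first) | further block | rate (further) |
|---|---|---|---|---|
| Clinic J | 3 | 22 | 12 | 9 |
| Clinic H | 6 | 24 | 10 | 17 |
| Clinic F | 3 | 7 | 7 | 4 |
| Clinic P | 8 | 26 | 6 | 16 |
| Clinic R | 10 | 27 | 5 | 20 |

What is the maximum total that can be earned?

958

Treat each block as its own option and order by rate: Clinic R/first 27 > Clinic P/first 26 > Clinic H/first 24 > Clinic J/first 22 > Clinic R/second 20 > Clinic H/second 17 > Clinic P/second 16 > Clinic J/second 9 > Clinic F/first 7 > Clinic F/second 4.
Fill Clinic R first block (10 at 27) — 32 left.
Clinic P/first (26): +8 — 24 left.
Clinic H first at 24: fill all 6 — 18 left.
Fill Clinic J first block (3 at 22) — 15 left.
Clinic R second at 20: fill all 5 — 10 left.
Fill Clinic H second block (10 at 17) — 0 left.
Total = 27×10 + 26×8 + 24×6 + 22×3 + 20×5 + 17×10 = 958.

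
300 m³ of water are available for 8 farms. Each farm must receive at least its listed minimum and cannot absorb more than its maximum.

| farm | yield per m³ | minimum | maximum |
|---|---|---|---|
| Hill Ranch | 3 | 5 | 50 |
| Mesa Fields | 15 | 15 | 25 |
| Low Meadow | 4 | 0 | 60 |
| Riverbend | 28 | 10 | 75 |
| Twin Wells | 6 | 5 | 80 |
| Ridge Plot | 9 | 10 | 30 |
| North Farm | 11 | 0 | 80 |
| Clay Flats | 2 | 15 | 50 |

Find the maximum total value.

Meeting every minimum uses 5+15+0+10+5+10+0+15 = 60 m³, leaving 240.
Highest yield per m³ first: Riverbend 28 > Mesa Fields 15 > North Farm 11 > Ridge Plot 9 > Twin Wells 6 > Low Meadow 4 > Hill Ranch 3 > Clay Flats 2.
Riverbend: +65 to 75 (cap) ; 175 left.
Give Mesa Fields 10 more to hit its cap of 25 ; 165 left.
North Farm takes 80 more to reach its cap of 80 ; 85 left.
Ridge Plot takes 20 more to reach its cap of 30 ; 65 left.
Only 65 left; Twin Wells takes them to reach 70.
Total = 3×5 + 15×25 + 28×75 + 6×70 + 9×30 + 11×80 + 2×15 = 4090.

4090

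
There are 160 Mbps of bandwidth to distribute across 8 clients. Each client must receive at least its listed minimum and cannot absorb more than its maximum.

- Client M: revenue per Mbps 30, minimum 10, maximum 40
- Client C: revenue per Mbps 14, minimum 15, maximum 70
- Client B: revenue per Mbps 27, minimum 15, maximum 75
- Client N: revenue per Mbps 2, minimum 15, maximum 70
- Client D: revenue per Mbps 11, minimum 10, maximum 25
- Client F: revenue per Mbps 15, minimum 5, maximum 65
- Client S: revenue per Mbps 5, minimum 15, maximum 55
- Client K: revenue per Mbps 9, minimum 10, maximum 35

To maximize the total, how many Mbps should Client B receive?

50

Meeting every minimum uses 10+15+15+15+10+5+15+10 = 95 Mbps, leaving 65.
Rank by revenue per Mbps: Client M 30 > Client B 27 > Client F 15 > Client C 14 > Client D 11 > Client K 9 > Client S 5 > Client N 2.
Give Client M 30 more to hit its cap of 40 ; 35 left.
Only 35 left; Client B takes them to reach 50.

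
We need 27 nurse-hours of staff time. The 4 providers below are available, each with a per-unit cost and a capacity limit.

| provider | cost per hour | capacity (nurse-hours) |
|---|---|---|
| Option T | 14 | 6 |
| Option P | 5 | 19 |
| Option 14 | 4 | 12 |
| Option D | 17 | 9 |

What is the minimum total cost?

123

Use providers in increasing cost order.
Option 14 (4): use full 12 ; 15 nurse-hours to go.
Take 15 from Option P at 5 to finish.
Option T, Option D: unused.
Cost = 12×4 + 15×5 = 123.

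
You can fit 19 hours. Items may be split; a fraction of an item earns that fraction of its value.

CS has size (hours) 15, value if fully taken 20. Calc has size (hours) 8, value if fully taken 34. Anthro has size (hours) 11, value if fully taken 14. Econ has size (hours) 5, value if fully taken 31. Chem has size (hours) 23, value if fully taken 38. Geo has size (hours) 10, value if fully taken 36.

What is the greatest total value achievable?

86.6

Sort by value density: Econ 31/5≈6.2, Calc 34/8≈4.25, Geo 36/10≈3.6, Chem 38/23≈1.65, CS 20/15≈1.33, Anthro 14/11≈1.27.
Econ: take in full, 5 hours for value 31 → 14 left.
All 8 hours of Calc fit (value 34) → 6 remain.
Only 6 hours remain; take 6/10 of Geo for value 36×6/10 = 21.6.
Total value = 86.6.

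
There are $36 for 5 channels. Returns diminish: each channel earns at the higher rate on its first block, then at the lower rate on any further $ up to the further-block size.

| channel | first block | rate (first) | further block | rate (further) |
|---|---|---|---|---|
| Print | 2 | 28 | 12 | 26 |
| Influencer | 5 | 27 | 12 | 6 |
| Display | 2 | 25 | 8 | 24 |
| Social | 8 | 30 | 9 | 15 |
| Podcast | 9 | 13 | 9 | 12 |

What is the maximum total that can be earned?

961

Rank every tier by rate: Social/T1 30 > Print/T1 28 > Influencer/T1 27 > Print/T2 26 > Display/T1 25 > Display/T2 24 > Social/T2 15 > Podcast/T1 13 > Podcast/T2 12 > Influencer/T2 6.
Social T1 at 30: fill all 8 — 28 left.
Print T1 at 28: fill all 2 — 26 left.
Fill Influencer T1 block (5 at 27) — 21 left.
Print/T2 (26): +12 — 9 left.
Display/T1 (25): +2 — 7 left.
Display/T2: +7 of 8 at 24; pool empty.
Total = 30×8 + 28×2 + 27×5 + 26×12 + 25×2 + 24×7 = 961.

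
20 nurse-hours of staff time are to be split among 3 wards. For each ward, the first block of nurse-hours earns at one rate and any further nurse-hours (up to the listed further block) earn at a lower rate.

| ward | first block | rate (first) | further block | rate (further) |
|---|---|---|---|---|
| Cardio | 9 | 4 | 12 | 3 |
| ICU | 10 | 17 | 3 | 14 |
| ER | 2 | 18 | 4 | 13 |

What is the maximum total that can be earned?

304

Rank every tier by rate: ER/first 18 > ICU/first 17 > ICU/second 14 > ER/second 13 > Cardio/first 4 > Cardio/second 3.
ER first at 18: fill all 2 ; 18 left.
ICU/first (17): +10 ; 8 left.
ICU/second (14): +3 ; 5 left.
ER second at 13: fill all 4 ; 1 left.
Cardio/first: +1 of 9 at 4; pool empty.
Total = 18×2 + 17×10 + 14×3 + 13×4 + 4×1 = 304.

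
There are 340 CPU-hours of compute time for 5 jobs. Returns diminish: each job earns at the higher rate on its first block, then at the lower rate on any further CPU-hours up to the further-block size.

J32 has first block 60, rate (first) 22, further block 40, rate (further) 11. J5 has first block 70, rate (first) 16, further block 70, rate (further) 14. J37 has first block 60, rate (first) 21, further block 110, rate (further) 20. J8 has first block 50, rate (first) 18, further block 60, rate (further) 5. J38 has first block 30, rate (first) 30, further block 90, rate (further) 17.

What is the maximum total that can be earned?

7090

Order all 10 blocks by rate: J38/T1 30 > J32/T1 22 > J37/T1 21 > J37/T2 20 > J8/T1 18 > J38/T2 17 > J5/T1 16 > J5/T2 14 > J32/T2 11 > J8/T2 5.
Fill J38 T1 block (30 at 30) ; 310 left.
J32/T1 (22): +60 ; 250 left.
J37 T1 at 21: fill all 60 ; 190 left.
J37 T2 at 20: fill all 110 ; 80 left.
Fill J8 T1 block (50 at 18) ; 30 left.
J38 T2 at 17: only 30 left, fill 30.
Total = 30×30 + 22×60 + 21×60 + 20×110 + 18×50 + 17×30 = 7090.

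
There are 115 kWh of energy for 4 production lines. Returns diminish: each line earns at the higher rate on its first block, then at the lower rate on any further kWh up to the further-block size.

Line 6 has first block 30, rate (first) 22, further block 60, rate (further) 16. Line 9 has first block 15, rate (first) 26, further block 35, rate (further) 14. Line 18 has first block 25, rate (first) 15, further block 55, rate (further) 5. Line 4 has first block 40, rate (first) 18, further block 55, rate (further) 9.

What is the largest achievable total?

2250

Treat each block as its own option and order by rate: Line 9/T1 26 > Line 6/T1 22 > Line 4/T1 18 > Line 6/T2 16 > Line 18/T1 15 > Line 9/T2 14 > Line 4/T2 9 > Line 18/T2 5.
Fill Line 9 T1 block (15 at 26) — 100 left.
Fill Line 6 T1 block (30 at 22) — 70 left.
Line 4 T1 at 18: fill all 40 — 30 left.
Line 6 T2 at 16: only 30 left, fill 30.
Total = 26×15 + 22×30 + 18×40 + 16×30 = 2250.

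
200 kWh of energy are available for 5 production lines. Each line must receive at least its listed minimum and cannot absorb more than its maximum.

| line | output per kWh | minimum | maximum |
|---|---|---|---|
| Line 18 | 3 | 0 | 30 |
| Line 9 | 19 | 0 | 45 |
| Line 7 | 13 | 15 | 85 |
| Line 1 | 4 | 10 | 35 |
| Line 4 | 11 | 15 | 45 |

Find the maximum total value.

Meeting every minimum uses 0+0+15+10+15 = 40 kWh, leaving 160.
Highest output per kWh first: Line 9 19 > Line 7 13 > Line 4 11 > Line 1 4 > Line 18 3.
Line 9: +45 to 45 (cap) ; 115 left.
Line 7: +70 to 85 (cap) ; 45 left.
Give Line 4 30 more to hit its cap of 45 ; 15 left.
Only 15 left; Line 1 takes them to reach 25.
Total = 19×45 + 13×85 + 4×25 + 11×45 = 2555.

2555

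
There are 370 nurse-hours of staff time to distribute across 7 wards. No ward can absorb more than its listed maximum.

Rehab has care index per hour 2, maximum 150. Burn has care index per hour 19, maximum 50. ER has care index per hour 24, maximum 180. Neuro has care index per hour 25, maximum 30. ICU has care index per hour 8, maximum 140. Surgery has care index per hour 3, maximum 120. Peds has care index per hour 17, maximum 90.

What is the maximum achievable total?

Highest care index per hour first: Neuro 25 > ER 24 > Burn 19 > Peds 17 > ICU 8 > Surgery 3 > Rehab 2.
Neuro: +30 to 30 (cap) ; 340 left.
ER takes 180 to reach its cap of 180 ; 160 left.
Burn takes 50 to reach its cap of 50 ; 110 left.
Peds: +90 to 90 (cap) ; 20 left.
Only 20 left; ICU takes them to reach 20.
Total = 19×50 + 24×180 + 25×30 + 8×20 + 17×90 = 7710.

7710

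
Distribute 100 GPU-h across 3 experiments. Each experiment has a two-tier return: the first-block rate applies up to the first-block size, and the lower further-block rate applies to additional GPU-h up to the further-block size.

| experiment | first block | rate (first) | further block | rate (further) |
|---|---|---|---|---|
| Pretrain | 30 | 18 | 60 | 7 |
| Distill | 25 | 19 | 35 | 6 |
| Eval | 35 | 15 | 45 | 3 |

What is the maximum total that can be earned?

1610

Rank every tier by rate: Distill/first 19 > Pretrain/first 18 > Eval/first 15 > Pretrain/second 7 > Distill/second 6 > Eval/second 3.
Fill Distill first block (25 at 19) ; 75 left.
Pretrain first at 18: fill all 30 ; 45 left.
Fill Eval first block (35 at 15) ; 10 left.
Pretrain second at 7: only 10 left, fill 10.
Total = 19×25 + 18×30 + 15×35 + 7×10 = 1610.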